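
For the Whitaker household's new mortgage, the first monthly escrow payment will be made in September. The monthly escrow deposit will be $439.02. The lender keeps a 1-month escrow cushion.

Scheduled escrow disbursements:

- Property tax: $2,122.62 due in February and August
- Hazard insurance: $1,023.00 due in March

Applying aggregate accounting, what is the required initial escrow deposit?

Cushion = 1 × $439.02 = $439.02
Trial balance (start $0, +$439.02 each month, − disbursements):
  Sep: +$439.02 → $439.02
  Oct: +$439.02 → $878.04
  Nov: +$439.02 → $1,317.06
  Dec: +$439.02 → $1,756.08
  Jan: +$439.02 → $2,195.10
  Feb: +$439.02 − $2,122.62 → $511.50
  Mar: +$439.02 − $1,023.00 → -$72.48
  Apr: +$439.02 → $366.54
  May: +$439.02 → $805.56
  Jun: +$439.02 → $1,244.58
  Jul: +$439.02 → $1,683.60
  Aug: +$439.02 − $2,122.62 → $0.00
Lowest trial balance = -$72.48 (Mar)
Initial deposit = cushion − low point = $439.02 − (-$72.48) = $511.50

$511.50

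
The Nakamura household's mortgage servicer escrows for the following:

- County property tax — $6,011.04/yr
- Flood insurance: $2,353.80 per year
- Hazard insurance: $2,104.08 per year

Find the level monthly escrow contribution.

$872.41

County property tax — $6,011.04
Flood insurance — $2,353.80
Hazard insurance — $2,104.08
Total annual escrow = $6,011.04 + $2,353.80 + $2,104.08 = $10,468.92
Monthly escrow = $10,468.92 / 12 = $872.41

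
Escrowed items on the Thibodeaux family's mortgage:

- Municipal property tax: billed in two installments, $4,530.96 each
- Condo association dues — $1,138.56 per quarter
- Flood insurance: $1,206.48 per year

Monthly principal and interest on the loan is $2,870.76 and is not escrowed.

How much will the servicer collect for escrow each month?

$1,235.22

Municipal property tax: $4,530.96 × 2 = $9,061.92 annually
Condo association dues: $1,138.56 × 4 = $4,554.24 annually
Flood insurance: $1,206.48 annually
Yearly total = $14,822.64
Base monthly escrow = $14,822.64 ÷ 12 = $1,235.22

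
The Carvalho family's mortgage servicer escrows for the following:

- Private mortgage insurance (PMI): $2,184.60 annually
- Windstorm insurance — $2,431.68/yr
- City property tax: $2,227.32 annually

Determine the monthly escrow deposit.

Private mortgage insurance (PMI) — $2,184.60 per year
Windstorm insurance — $2,431.68 per year
City property tax — $2,227.32 per year
Annual escrow total = $2,184.60 + $2,431.68 + $2,227.32 = $6,843.60
Monthly escrow = $6,843.60 ÷ 12 = $570.30

$570.30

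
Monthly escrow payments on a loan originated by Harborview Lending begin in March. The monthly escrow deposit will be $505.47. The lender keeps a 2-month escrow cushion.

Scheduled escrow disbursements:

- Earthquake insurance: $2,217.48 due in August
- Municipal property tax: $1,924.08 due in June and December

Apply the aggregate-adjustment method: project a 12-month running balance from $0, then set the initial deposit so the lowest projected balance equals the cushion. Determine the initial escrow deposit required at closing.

Cushion = 2 × $505.47 = $1,010.94
Trial balance (start $0, +$505.47 each month, − disbursements):
  Mar: +$505.47 → $505.47
  Apr: +$505.47 → $1,010.94
  May: +$505.47 → $1,516.41
  Jun: +$505.47 − $1,924.08 → $97.80
  Jul: +$505.47 → $603.27
  Aug: +$505.47 − $2,217.48 → -$1,108.74
  Sep: +$505.47 → -$603.27
  Oct: +$505.47 → -$97.80
  Nov: +$505.47 → $407.67
  Dec: +$505.47 − $1,924.08 → -$1,010.94
  Jan: +$505.47 → -$505.47
  Feb: +$505.47 → $0.00
Lowest trial balance = -$1,108.74 (Aug)
Initial deposit = cushion − low point = $1,010.94 − (-$1,108.74) = $2,119.68

$2,119.68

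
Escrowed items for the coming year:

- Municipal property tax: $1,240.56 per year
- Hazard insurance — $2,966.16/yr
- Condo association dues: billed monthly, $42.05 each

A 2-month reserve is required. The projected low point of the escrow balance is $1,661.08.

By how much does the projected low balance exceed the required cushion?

$875.86

Municipal property tax = $1,240.56 per year
Hazard insurance = $2,966.16 per year
Condo association dues = $42.05 × 12 = $504.60 per year
Combined annual = $1,240.56 + $2,966.16 + $504.60 = $4,711.32
Monthly escrow = $4,711.32 ÷ 12 = $392.61
Required cushion = 2 × $392.61 = $785.22
Excess over cushion: $1,661.08 − $785.22 = $875.86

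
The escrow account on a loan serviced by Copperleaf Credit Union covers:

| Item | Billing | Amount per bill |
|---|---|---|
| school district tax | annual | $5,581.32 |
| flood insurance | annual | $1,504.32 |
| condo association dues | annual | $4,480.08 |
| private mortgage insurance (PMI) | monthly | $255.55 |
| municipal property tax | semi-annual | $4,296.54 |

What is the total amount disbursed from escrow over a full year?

$23,225.40

School district tax: $5,581.32
Flood insurance: $1,504.32
Condo association dues: $4,480.08
Private mortgage insurance (PMI): $255.55 × 12 = $3,066.60
Municipal property tax: $4,296.54 × 2 = $8,593.08
Total annual escrow = $5,581.32 + $1,504.32 + $4,480.08 + $3,066.60 + $8,593.08 = $23,225.40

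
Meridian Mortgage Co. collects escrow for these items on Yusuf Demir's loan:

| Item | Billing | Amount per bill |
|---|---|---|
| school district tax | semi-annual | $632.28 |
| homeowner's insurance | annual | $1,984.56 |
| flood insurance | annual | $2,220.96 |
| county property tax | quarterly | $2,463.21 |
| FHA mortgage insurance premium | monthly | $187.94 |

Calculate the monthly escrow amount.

$1,464.85

School district tax = $632.28 × 2 = $1,264.56 annually
Homeowner's insurance = $1,984.56 annually
Flood insurance = $2,220.96 annually
County property tax = $2,463.21 × 4 = $9,852.84 annually
FHA mortgage insurance premium = $187.94 × 12 = $2,255.28 annually
Yearly total = $17,578.20
Base monthly escrow = $17,578.20 / 12 = $1,464.85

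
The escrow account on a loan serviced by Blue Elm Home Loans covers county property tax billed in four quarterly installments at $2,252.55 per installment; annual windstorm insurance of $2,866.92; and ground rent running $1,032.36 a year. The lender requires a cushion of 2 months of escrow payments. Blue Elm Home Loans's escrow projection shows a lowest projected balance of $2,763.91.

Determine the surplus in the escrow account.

County property tax = $2,252.55 × 4 = $9,010.20 per year
Windstorm insurance = $2,866.92 per year
Ground rent = $1,032.36 per year
Total annual escrow = $12,909.48
Monthly = $12,909.48 ÷ 12 = $1,075.79
Cushion = 2 × $1,075.79 = $2,151.58
Excess over cushion: $2,763.91 − $2,151.58 = $612.33

$612.33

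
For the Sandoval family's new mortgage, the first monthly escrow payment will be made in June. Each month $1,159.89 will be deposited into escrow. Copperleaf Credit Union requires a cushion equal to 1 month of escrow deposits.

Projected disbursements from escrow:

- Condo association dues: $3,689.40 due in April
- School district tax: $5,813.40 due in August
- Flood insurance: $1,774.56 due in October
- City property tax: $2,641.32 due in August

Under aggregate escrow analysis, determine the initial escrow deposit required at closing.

Cushion = 1 × $1,159.89 = $1,159.89
Trial balance (start $0, +$1,159.89 each month, − disbursements):
  Jun: +$1,159.89 → $1,159.89
  Jul: +$1,159.89 → $2,319.78
  Aug: +$1,159.89 − $8,454.72 → -$4,975.05
  Sep: +$1,159.89 → -$3,815.16
  Oct: +$1,159.89 − $1,774.56 → -$4,429.83
  Nov: +$1,159.89 → -$3,269.94
  Dec: +$1,159.89 → -$2,110.05
  Jan: +$1,159.89 → -$950.16
  Feb: +$1,159.89 → $209.73
  Mar: +$1,159.89 → $1,369.62
  Apr: +$1,159.89 − $3,689.40 → -$1,159.89
  May: +$1,159.89 → $0.00
Lowest trial balance = -$4,975.05 (Aug)
Initial deposit = cushion − low point = $1,159.89 − (-$4,975.05) = $6,134.94

$6,134.94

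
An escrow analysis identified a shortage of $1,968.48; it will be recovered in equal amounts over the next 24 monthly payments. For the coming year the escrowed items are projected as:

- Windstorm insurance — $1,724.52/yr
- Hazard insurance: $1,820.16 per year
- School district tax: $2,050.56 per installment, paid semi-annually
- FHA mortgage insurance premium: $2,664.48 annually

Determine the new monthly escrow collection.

$941.21

Windstorm insurance — $1,724.52 per year
Hazard insurance — $1,820.16 per year
School district tax — $2,050.56 × 2 = $4,101.12 per year
FHA mortgage insurance premium — $2,664.48 per year
Combined annual = $10,310.28
Monthly = $10,310.28 ÷ 12 = $859.19
Shortage spread = $1,968.48 ÷ 24 = $82.02/mo
Adjusted monthly = $859.19 + $82.02 = $941.21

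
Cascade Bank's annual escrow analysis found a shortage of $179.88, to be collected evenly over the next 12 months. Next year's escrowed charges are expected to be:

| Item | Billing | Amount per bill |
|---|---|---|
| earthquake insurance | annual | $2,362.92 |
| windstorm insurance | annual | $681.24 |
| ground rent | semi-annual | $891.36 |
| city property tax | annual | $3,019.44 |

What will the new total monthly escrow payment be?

$668.85

Earthquake insurance: $2,362.92 per year
Windstorm insurance: $681.24 per year
Ground rent: $891.36 × 2 = $1,782.72 per year
City property tax: $3,019.44 per year
Annual escrow total = $2,362.92 + $681.24 + $1,782.72 + $3,019.44 = $7,846.32
Monthly escrow = $7,846.32 ÷ 12 = $653.86
Shortage spread = $179.88 / 12 = $14.99/mo
New monthly escrow = $653.86 + $14.99 = $668.85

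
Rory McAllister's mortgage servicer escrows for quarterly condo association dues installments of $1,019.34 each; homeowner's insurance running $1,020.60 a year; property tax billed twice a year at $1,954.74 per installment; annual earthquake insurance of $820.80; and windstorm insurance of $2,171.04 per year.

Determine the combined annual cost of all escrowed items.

Condo association dues: $1,019.34 × 4 = $4,077.36/yr
Homeowner's insurance: $1,020.60/yr
Property tax: $1,954.74 × 2 = $3,909.48/yr
Earthquake insurance: $820.80/yr
Windstorm insurance: $2,171.04/yr
Yearly total = $11,999.28

$11,999.28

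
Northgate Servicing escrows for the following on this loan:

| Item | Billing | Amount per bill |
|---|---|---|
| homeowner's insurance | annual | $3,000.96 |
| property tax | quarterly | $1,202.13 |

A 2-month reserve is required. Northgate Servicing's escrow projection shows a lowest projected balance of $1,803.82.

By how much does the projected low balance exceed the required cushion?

$502.24

Homeowner's insurance = $3,000.96 annually
Property tax = $1,202.13 × 4 = $4,808.52 annually
Total per year = $7,809.48
Monthly = $7,809.48 ÷ 12 = $650.79
Required reserve = 2 × $650.79 = $1,301.58
Excess over cushion: $1,803.82 − $1,301.58 = $502.24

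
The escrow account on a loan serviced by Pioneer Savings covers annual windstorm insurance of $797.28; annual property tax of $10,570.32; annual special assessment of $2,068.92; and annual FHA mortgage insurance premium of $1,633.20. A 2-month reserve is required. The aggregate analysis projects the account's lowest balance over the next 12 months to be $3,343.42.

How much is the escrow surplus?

$831.80

Windstorm insurance = $797.28 per year
Property tax = $10,570.32 per year
Special assessment = $2,068.92 per year
FHA mortgage insurance premium = $1,633.20 per year
Annual escrow total = $797.28 + $10,570.32 + $2,068.92 + $1,633.20 = $15,069.72
Monthly escrow = $15,069.72 / 12 = $1,255.81
Required cushion = 2 × $1,255.81 = $2,511.62
Excess over cushion: $3,343.42 − $2,511.62 = $831.80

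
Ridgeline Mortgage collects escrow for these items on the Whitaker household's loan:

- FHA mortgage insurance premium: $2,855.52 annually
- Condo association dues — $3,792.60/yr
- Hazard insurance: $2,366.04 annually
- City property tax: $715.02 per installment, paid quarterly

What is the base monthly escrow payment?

FHA mortgage insurance premium: $2,855.52 annually
Condo association dues: $3,792.60 annually
Hazard insurance: $2,366.04 annually
City property tax: $715.02 × 4 = $2,860.08 annually
Total annual escrow = $11,874.24
Per month = $11,874.24 ÷ 12 = $989.52

$989.52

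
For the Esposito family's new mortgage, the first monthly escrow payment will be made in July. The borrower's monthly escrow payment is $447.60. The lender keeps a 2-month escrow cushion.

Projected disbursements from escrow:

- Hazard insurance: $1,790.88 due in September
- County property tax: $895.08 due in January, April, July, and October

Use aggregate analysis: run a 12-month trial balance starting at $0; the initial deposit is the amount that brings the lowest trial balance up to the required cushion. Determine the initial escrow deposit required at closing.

Cushion = 2 × $447.60 = $895.20
Trial balance (start $0, +$447.60 each month, − disbursements):
  Jul: +$447.60 − $895.08 → -$447.48
  Aug: +$447.60 → $0.12
  Sep: +$447.60 − $1,790.88 → -$1,343.16
  Oct: +$447.60 − $895.08 → -$1,790.64
  Nov: +$447.60 → -$1,343.04
  Dec: +$447.60 → -$895.44
  Jan: +$447.60 − $895.08 → -$1,342.92
  Feb: +$447.60 → -$895.32
  Mar: +$447.60 → -$447.72
  Apr: +$447.60 − $895.08 → -$895.20
  May: +$447.60 → -$447.60
  Jun: +$447.60 → $0.00
Lowest trial balance = -$1,790.64 (Oct)
Initial deposit = cushion − low point = $895.20 − (-$1,790.64) = $2,685.84

$2,685.84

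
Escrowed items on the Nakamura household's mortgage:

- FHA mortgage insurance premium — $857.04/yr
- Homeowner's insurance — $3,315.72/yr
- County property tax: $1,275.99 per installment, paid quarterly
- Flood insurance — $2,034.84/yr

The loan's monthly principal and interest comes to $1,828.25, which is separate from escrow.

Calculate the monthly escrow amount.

FHA mortgage insurance premium: $857.04
Homeowner's insurance: $3,315.72
County property tax: $1,275.99 × 4 = $5,103.96
Flood insurance: $2,034.84
Total per year = $11,311.56
Monthly escrow = $11,311.56 ÷ 12 = $942.63

$942.63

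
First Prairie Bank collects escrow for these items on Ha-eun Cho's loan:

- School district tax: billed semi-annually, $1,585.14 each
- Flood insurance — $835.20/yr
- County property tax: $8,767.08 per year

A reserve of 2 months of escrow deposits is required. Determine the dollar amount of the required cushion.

$2,128.76

School district tax — $1,585.14 × 2 = $3,170.28/yr
Flood insurance — $835.20/yr
County property tax — $8,767.08/yr
Total annual escrow = $3,170.28 + $835.20 + $8,767.08 = $12,772.56
Monthly escrow = $12,772.56 / 12 = $1,064.38
Reserve = 2 × $1,064.38 = $2,128.76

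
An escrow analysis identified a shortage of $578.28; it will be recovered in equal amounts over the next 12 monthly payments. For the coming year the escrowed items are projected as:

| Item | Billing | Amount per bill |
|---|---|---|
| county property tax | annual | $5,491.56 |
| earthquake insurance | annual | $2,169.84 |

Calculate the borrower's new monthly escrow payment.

County property tax: $5,491.56 per year
Earthquake insurance: $2,169.84 per year
Total per year = $5,491.56 + $2,169.84 = $7,661.40
Monthly = $7,661.40 / 12 = $638.45
Monthly shortage recovery: $578.28 / 12 = $48.19
Adjusted monthly = $638.45 + $48.19 = $686.64

$686.64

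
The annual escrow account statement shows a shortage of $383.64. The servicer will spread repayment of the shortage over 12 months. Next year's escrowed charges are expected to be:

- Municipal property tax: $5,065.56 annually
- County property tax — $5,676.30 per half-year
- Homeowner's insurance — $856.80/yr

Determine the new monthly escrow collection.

$1,471.55

Municipal property tax = $5,065.56 per year
County property tax = $5,676.30 × 2 = $11,352.60 per year
Homeowner's insurance = $856.80 per year
Total per year = $17,274.96
Monthly escrow = $17,274.96 / 12 = $1,439.58
Monthly shortage recovery: $383.64 / 12 = $31.97
Adjusted monthly = $1,439.58 + $31.97 = $1,471.55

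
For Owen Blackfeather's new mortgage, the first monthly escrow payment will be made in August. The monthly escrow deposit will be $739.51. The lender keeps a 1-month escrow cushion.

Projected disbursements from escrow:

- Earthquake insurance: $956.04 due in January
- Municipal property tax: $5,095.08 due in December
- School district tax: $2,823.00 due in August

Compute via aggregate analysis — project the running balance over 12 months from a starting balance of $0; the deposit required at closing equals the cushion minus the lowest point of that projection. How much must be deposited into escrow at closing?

$5,176.57

Cushion = 1 × $739.51 = $739.51
Trial balance (start $0, +$739.51 each month, − disbursements):
  Aug: +$739.51 − $2,823.00 → -$2,083.49
  Sep: +$739.51 → -$1,343.98
  Oct: +$739.51 → -$604.47
  Nov: +$739.51 → $135.04
  Dec: +$739.51 − $5,095.08 → -$4,220.53
  Jan: +$739.51 − $956.04 → -$4,437.06
  Feb: +$739.51 → -$3,697.55
  Mar: +$739.51 → -$2,958.04
  Apr: +$739.51 → -$2,218.53
  May: +$739.51 → -$1,479.02
  Jun: +$739.51 → -$739.51
  Jul: +$739.51 → $0.00
Lowest trial balance = -$4,437.06 (Jan)
Initial deposit = cushion − low point = $739.51 − (-$4,437.06) = $5,176.57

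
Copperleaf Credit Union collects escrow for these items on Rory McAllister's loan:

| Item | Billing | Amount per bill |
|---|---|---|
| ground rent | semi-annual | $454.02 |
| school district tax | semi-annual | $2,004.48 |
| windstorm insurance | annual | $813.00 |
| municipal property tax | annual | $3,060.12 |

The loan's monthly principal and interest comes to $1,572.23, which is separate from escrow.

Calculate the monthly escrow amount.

Ground rent: $454.02 × 2 = $908.04 per year
School district tax: $2,004.48 × 2 = $4,008.96 per year
Windstorm insurance: $813.00 per year
Municipal property tax: $3,060.12 per year
Annual escrow total = $8,790.12
Monthly = $8,790.12 / 12 = $732.51

$732.51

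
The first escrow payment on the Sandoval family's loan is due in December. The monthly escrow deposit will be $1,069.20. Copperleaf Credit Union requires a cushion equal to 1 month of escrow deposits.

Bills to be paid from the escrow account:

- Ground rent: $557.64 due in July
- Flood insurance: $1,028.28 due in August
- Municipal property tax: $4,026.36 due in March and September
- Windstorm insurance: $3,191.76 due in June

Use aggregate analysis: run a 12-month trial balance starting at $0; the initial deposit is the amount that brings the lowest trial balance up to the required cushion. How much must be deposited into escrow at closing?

Cushion = 1 × $1,069.20 = $1,069.20
Trial balance (start $0, +$1,069.20 each month, − disbursements):
  Dec: +$1,069.20 → $1,069.20
  Jan: +$1,069.20 → $2,138.40
  Feb: +$1,069.20 → $3,207.60
  Mar: +$1,069.20 − $4,026.36 → $250.44
  Apr: +$1,069.20 → $1,319.64
  May: +$1,069.20 → $2,388.84
  Jun: +$1,069.20 − $3,191.76 → $266.28
  Jul: +$1,069.20 − $557.64 → $777.84
  Aug: +$1,069.20 − $1,028.28 → $818.76
  Sep: +$1,069.20 − $4,026.36 → -$2,138.40
  Oct: +$1,069.20 → -$1,069.20
  Nov: +$1,069.20 → $0.00
Lowest trial balance = -$2,138.40 (Sep)
Initial deposit = cushion − low point = $1,069.20 − (-$2,138.40) = $3,207.60

$3,207.60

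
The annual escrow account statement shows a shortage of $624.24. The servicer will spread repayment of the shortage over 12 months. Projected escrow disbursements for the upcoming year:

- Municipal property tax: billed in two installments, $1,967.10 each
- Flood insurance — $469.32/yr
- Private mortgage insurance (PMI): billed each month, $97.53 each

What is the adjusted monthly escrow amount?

Municipal property tax = $1,967.10 × 2 = $3,934.20 annually
Flood insurance = $469.32 annually
Private mortgage insurance (PMI) = $97.53 × 12 = $1,170.36 annually
Yearly total = $3,934.20 + $469.32 + $1,170.36 = $5,573.88
Per month = $5,573.88 / 12 = $464.49
Monthly shortage recovery: $624.24 ÷ 12 = $52.02
New monthly escrow = $464.49 + $52.02 = $516.51

$516.51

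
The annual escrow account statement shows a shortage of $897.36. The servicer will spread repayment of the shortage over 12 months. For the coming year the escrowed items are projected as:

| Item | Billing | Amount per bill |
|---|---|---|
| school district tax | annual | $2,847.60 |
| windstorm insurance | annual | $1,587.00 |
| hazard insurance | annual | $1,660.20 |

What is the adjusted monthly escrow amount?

School district tax: $2,847.60 annually
Windstorm insurance: $1,587.00 annually
Hazard insurance: $1,660.20 annually
Total annual escrow = $2,847.60 + $1,587.00 + $1,660.20 = $6,094.80
Monthly = $6,094.80 ÷ 12 = $507.90
Shortage per month = $897.36 / 12 = $74.78
Adjusted monthly = $507.90 + $74.78 = $582.68

$582.68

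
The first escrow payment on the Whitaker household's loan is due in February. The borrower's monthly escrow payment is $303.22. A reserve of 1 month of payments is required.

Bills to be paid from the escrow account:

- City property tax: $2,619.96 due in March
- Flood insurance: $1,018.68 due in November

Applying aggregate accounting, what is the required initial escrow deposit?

$2,316.74

Cushion = 1 × $303.22 = $303.22
Trial balance (start $0, +$303.22 each month, − disbursements):
  Feb: +$303.22 → $303.22
  Mar: +$303.22 − $2,619.96 → -$2,013.52
  Apr: +$303.22 → -$1,710.30
  May: +$303.22 → -$1,407.08
  Jun: +$303.22 → -$1,103.86
  Jul: +$303.22 → -$800.64
  Aug: +$303.22 → -$497.42
  Sep: +$303.22 → -$194.20
  Oct: +$303.22 → $109.02
  Nov: +$303.22 − $1,018.68 → -$606.44
  Dec: +$303.22 → -$303.22
  Jan: +$303.22 → $0.00
Lowest trial balance = -$2,013.52 (Mar)
Initial deposit = cushion − low point = $303.22 − (-$2,013.52) = $2,316.74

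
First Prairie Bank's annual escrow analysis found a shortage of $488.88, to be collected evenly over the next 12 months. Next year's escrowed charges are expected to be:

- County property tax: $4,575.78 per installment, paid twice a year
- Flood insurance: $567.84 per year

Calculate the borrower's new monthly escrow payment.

County property tax = $4,575.78 × 2 = $9,151.56 per year
Flood insurance = $567.84 per year
Yearly total = $9,151.56 + $567.84 = $9,719.40
Monthly escrow = $9,719.40 / 12 = $809.95
Shortage spread = $488.88 / 12 = $40.74/mo
Adjusted monthly = $809.95 + $40.74 = $850.69

$850.69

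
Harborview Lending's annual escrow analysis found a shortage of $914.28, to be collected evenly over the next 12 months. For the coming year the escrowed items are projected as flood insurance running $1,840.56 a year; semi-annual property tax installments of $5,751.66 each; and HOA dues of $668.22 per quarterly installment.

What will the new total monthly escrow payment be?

Flood insurance — $1,840.56 annually
Property tax — $5,751.66 × 2 = $11,503.32 annually
HOA dues — $668.22 × 4 = $2,672.88 annually
Annual escrow total = $1,840.56 + $11,503.32 + $2,672.88 = $16,016.76
Per month = $16,016.76 / 12 = $1,334.73
Shortage per month = $914.28 / 12 = $76.19
New monthly escrow = $1,334.73 + $76.19 = $1,410.92

$1,410.92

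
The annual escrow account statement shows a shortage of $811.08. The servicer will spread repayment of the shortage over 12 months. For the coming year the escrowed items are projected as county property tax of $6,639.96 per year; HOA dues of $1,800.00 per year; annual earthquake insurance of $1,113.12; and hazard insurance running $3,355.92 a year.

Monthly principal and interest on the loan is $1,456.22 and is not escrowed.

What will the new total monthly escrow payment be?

$1,143.34

County property tax — $6,639.96 annually
HOA dues — $1,800.00 annually
Earthquake insurance — $1,113.12 annually
Hazard insurance — $3,355.92 annually
Total annual escrow = $12,909.00
Per month = $12,909.00 / 12 = $1,075.75
Shortage per month = $811.08 / 12 = $67.59
New monthly escrow = $1,075.75 + $67.59 = $1,143.34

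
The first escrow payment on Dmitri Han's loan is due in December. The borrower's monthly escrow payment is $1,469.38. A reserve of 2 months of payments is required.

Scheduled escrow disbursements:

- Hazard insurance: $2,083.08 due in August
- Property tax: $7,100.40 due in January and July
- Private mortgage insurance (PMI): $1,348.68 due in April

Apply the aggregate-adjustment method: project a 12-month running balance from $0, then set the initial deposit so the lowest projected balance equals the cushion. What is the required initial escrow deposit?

$7,346.90

Cushion = 2 × $1,469.38 = $2,938.76
Trial balance (start $0, +$1,469.38 each month, − disbursements):
  Dec: +$1,469.38 → $1,469.38
  Jan: +$1,469.38 − $7,100.40 → -$4,161.64
  Feb: +$1,469.38 → -$2,692.26
  Mar: +$1,469.38 → -$1,222.88
  Apr: +$1,469.38 − $1,348.68 → -$1,102.18
  May: +$1,469.38 → $367.20
  Jun: +$1,469.38 → $1,836.58
  Jul: +$1,469.38 − $7,100.40 → -$3,794.44
  Aug: +$1,469.38 − $2,083.08 → -$4,408.14
  Sep: +$1,469.38 → -$2,938.76
  Oct: +$1,469.38 → -$1,469.38
  Nov: +$1,469.38 → $0.00
Lowest trial balance = -$4,408.14 (Aug)
Initial deposit = cushion − low point = $2,938.76 − (-$4,408.14) = $7,346.90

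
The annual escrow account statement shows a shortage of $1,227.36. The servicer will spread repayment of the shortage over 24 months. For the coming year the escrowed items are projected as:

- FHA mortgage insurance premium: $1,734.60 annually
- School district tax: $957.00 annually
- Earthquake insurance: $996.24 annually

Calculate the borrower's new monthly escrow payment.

FHA mortgage insurance premium = $1,734.60 annually
School district tax = $957.00 annually
Earthquake insurance = $996.24 annually
Yearly total = $1,734.60 + $957.00 + $996.24 = $3,687.84
Monthly escrow = $3,687.84 / 12 = $307.32
Shortage per month = $1,227.36 ÷ 24 = $51.14
Adjusted monthly = $307.32 + $51.14 = $358.46

$358.46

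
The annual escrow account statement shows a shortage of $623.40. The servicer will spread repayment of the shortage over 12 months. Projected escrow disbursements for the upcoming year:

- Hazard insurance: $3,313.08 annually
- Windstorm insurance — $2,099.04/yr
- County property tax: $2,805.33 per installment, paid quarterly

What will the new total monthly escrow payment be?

Hazard insurance: $3,313.08 annually
Windstorm insurance: $2,099.04 annually
County property tax: $2,805.33 × 4 = $11,221.32 annually
Yearly total = $16,633.44
Base monthly escrow = $16,633.44 / 12 = $1,386.12
Shortage spread = $623.40 / 12 = $51.95/mo
Adjusted monthly = $1,386.12 + $51.95 = $1,438.07

$1,438.07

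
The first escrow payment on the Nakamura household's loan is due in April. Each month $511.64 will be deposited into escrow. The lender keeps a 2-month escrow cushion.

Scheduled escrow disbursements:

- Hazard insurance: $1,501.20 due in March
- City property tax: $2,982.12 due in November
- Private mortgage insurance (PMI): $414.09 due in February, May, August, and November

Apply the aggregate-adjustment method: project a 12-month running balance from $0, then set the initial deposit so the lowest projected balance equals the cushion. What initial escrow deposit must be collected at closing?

Cushion = 2 × $511.64 = $1,023.28
Trial balance (start $0, +$511.64 each month, − disbursements):
  Apr: +$511.64 → $511.64
  May: +$511.64 − $414.09 → $609.19
  Jun: +$511.64 → $1,120.83
  Jul: +$511.64 → $1,632.47
  Aug: +$511.64 − $414.09 → $1,730.02
  Sep: +$511.64 → $2,241.66
  Oct: +$511.64 → $2,753.30
  Nov: +$511.64 − $3,396.21 → -$131.27
  Dec: +$511.64 → $380.37
  Jan: +$511.64 → $892.01
  Feb: +$511.64 − $414.09 → $989.56
  Mar: +$511.64 − $1,501.20 → $0.00
Lowest trial balance = -$131.27 (Nov)
Initial deposit = cushion − low point = $1,023.28 − (-$131.27) = $1,154.55

$1,154.55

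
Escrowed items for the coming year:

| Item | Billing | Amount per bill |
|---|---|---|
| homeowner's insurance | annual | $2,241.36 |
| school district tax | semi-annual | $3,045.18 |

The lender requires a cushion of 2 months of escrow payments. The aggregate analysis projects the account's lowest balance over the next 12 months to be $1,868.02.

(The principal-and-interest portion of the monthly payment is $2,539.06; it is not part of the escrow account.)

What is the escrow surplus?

$479.40

Homeowner's insurance: $2,241.36/yr
School district tax: $3,045.18 × 2 = $6,090.36/yr
Annual escrow total = $2,241.36 + $6,090.36 = $8,331.72
Base monthly escrow = $8,331.72 / 12 = $694.31
Required reserve = 2 × $694.31 = $1,388.62
Surplus = $1,868.02 − $1,388.62 = $479.40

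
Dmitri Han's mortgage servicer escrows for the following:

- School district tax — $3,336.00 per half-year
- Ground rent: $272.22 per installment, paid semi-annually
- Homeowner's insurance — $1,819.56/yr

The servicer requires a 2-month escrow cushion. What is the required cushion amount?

$1,506.00

School district tax — $3,336.00 × 2 = $6,672.00 annually
Ground rent — $272.22 × 2 = $544.44 annually
Homeowner's insurance — $1,819.56 annually
Total annual escrow = $9,036.00
Monthly escrow = $9,036.00 ÷ 12 = $753.00
Reserve = 2 × $753.00 = $1,506.00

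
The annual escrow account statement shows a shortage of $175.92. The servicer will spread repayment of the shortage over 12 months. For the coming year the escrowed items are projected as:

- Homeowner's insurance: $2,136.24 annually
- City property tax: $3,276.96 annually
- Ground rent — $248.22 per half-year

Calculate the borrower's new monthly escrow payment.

$507.13

Homeowner's insurance — $2,136.24
City property tax — $3,276.96
Ground rent — $248.22 × 2 = $496.44
Total annual escrow = $5,909.64
Per month = $5,909.64 / 12 = $492.47
Shortage per month = $175.92 ÷ 12 = $14.66
Adjusted monthly = $492.47 + $14.66 = $507.13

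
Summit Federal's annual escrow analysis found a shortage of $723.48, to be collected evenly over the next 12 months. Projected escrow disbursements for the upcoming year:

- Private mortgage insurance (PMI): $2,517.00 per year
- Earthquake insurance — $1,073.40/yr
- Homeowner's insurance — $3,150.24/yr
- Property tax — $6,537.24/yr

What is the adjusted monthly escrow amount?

Private mortgage insurance (PMI): $2,517.00 per year
Earthquake insurance: $1,073.40 per year
Homeowner's insurance: $3,150.24 per year
Property tax: $6,537.24 per year
Combined annual = $13,277.88
Per month = $13,277.88 / 12 = $1,106.49
Monthly shortage recovery: $723.48 ÷ 12 = $60.29
New monthly escrow = $1,106.49 + $60.29 = $1,166.78

$1,166.78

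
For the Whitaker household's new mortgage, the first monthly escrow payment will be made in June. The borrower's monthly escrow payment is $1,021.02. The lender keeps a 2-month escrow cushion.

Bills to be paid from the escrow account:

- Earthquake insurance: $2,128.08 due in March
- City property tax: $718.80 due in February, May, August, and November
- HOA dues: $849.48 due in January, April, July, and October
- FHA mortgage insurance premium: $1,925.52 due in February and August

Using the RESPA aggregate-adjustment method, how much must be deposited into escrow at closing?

Cushion = 2 × $1,021.02 = $2,042.04
Trial balance (start $0, +$1,021.02 each month, − disbursements):
  Jun: +$1,021.02 → $1,021.02
  Jul: +$1,021.02 − $849.48 → $1,192.56
  Aug: +$1,021.02 − $2,644.32 → -$430.74
  Sep: +$1,021.02 → $590.28
  Oct: +$1,021.02 − $849.48 → $761.82
  Nov: +$1,021.02 − $718.80 → $1,064.04
  Dec: +$1,021.02 → $2,085.06
  Jan: +$1,021.02 − $849.48 → $2,256.60
  Feb: +$1,021.02 − $2,644.32 → $633.30
  Mar: +$1,021.02 − $2,128.08 → -$473.76
  Apr: +$1,021.02 − $849.48 → -$302.22
  May: +$1,021.02 − $718.80 → $0.00
Lowest trial balance = -$473.76 (Mar)
Initial deposit = cushion − low point = $2,042.04 − (-$473.76) = $2,515.80

$2,515.80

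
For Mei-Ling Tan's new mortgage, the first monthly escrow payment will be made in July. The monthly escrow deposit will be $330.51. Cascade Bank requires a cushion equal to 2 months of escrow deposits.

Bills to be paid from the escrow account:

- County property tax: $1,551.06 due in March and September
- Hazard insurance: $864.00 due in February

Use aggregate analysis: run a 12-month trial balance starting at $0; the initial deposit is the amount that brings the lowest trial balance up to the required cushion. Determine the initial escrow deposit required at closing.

$1,652.55

Cushion = 2 × $330.51 = $661.02
Trial balance (start $0, +$330.51 each month, − disbursements):
  Jul: +$330.51 → $330.51
  Aug: +$330.51 → $661.02
  Sep: +$330.51 − $1,551.06 → -$559.53
  Oct: +$330.51 → -$229.02
  Nov: +$330.51 → $101.49
  Dec: +$330.51 → $432.00
  Jan: +$330.51 → $762.51
  Feb: +$330.51 − $864.00 → $229.02
  Mar: +$330.51 − $1,551.06 → -$991.53
  Apr: +$330.51 → -$661.02
  May: +$330.51 → -$330.51
  Jun: +$330.51 → $0.00
Lowest trial balance = -$991.53 (Mar)
Initial deposit = cushion − low point = $661.02 − (-$991.53) = $1,652.55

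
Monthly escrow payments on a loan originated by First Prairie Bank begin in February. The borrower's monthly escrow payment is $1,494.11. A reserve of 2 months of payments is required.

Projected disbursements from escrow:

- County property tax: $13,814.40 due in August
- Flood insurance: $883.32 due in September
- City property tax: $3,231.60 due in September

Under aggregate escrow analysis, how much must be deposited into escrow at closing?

Cushion = 2 × $1,494.11 = $2,988.22
Trial balance (start $0, +$1,494.11 each month, − disbursements):
  Feb: +$1,494.11 → $1,494.11
  Mar: +$1,494.11 → $2,988.22
  Apr: +$1,494.11 → $4,482.33
  May: +$1,494.11 → $5,976.44
  Jun: +$1,494.11 → $7,470.55
  Jul: +$1,494.11 → $8,964.66
  Aug: +$1,494.11 − $13,814.40 → -$3,355.63
  Sep: +$1,494.11 − $4,114.92 → -$5,976.44
  Oct: +$1,494.11 → -$4,482.33
  Nov: +$1,494.11 → -$2,988.22
  Dec: +$1,494.11 → -$1,494.11
  Jan: +$1,494.11 → $0.00
Lowest trial balance = -$5,976.44 (Sep)
Initial deposit = cushion − low point = $2,988.22 − (-$5,976.44) = $8,964.66

$8,964.66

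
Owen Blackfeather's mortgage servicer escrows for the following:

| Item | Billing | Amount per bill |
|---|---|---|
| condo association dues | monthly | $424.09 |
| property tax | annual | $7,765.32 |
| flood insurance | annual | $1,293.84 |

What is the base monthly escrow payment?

$1,179.02

Condo association dues = $424.09 × 12 = $5,089.08 per year
Property tax = $7,765.32 per year
Flood insurance = $1,293.84 per year
Annual escrow total = $14,148.24
Base monthly escrow = $14,148.24 / 12 = $1,179.02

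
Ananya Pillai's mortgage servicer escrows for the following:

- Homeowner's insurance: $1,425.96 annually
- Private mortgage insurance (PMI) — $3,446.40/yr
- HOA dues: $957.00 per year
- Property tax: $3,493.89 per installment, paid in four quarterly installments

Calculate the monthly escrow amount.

$1,650.41

Homeowner's insurance: $1,425.96
Private mortgage insurance (PMI): $3,446.40
HOA dues: $957.00
Property tax: $3,493.89 × 4 = $13,975.56
Annual escrow total = $1,425.96 + $3,446.40 + $957.00 + $13,975.56 = $19,804.92
Monthly escrow = $19,804.92 / 12 = $1,650.41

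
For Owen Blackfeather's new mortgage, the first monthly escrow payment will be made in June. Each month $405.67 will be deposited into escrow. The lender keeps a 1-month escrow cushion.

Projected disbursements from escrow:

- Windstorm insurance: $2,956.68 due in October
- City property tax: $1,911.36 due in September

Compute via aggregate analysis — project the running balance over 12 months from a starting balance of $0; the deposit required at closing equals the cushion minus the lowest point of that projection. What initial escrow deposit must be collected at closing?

Cushion = 1 × $405.67 = $405.67
Trial balance (start $0, +$405.67 each month, − disbursements):
  Jun: +$405.67 → $405.67
  Jul: +$405.67 → $811.34
  Aug: +$405.67 → $1,217.01
  Sep: +$405.67 − $1,911.36 → -$288.68
  Oct: +$405.67 − $2,956.68 → -$2,839.69
  Nov: +$405.67 → -$2,434.02
  Dec: +$405.67 → -$2,028.35
  Jan: +$405.67 → -$1,622.68
  Feb: +$405.67 → -$1,217.01
  Mar: +$405.67 → -$811.34
  Apr: +$405.67 → -$405.67
  May: +$405.67 → $0.00
Lowest trial balance = -$2,839.69 (Oct)
Initial deposit = cushion − low point = $405.67 − (-$2,839.69) = $3,245.36

$3,245.36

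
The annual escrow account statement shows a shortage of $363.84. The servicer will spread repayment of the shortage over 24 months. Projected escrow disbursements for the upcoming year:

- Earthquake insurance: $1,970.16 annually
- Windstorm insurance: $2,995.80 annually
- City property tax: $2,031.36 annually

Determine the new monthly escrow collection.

$598.27

Earthquake insurance = $1,970.16 per year
Windstorm insurance = $2,995.80 per year
City property tax = $2,031.36 per year
Yearly total = $6,997.32
Monthly escrow = $6,997.32 ÷ 12 = $583.11
Shortage per month = $363.84 ÷ 24 = $15.16
Adjusted monthly = $583.11 + $15.16 = $598.27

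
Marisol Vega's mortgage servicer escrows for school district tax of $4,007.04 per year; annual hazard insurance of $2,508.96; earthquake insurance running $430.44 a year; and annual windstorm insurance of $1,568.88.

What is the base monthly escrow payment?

$709.61

School district tax: $4,007.04 per year
Hazard insurance: $2,508.96 per year
Earthquake insurance: $430.44 per year
Windstorm insurance: $1,568.88 per year
Total per year = $4,007.04 + $2,508.96 + $430.44 + $1,568.88 = $8,515.32
Monthly = $8,515.32 ÷ 12 = $709.61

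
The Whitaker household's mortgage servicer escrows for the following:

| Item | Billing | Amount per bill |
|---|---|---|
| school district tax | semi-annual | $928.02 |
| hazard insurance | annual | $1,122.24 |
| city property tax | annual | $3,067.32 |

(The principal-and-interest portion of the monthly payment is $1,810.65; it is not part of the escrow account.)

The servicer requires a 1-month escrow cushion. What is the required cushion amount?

School district tax — $928.02 × 2 = $1,856.04 annually
Hazard insurance — $1,122.24 annually
City property tax — $3,067.32 annually
Annual escrow total = $6,045.60
Per month = $6,045.60 / 12 = $503.80
Reserve = 1 × $503.80 = $503.80

$503.80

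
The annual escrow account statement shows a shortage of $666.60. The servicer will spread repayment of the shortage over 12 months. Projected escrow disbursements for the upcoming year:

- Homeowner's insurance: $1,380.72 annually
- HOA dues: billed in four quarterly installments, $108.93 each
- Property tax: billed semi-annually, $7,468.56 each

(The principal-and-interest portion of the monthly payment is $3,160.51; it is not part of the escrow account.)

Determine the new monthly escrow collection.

$1,451.68

Homeowner's insurance: $1,380.72/yr
HOA dues: $108.93 × 4 = $435.72/yr
Property tax: $7,468.56 × 2 = $14,937.12/yr
Combined annual = $1,380.72 + $435.72 + $14,937.12 = $16,753.56
Base monthly escrow = $16,753.56 ÷ 12 = $1,396.13
Monthly shortage recovery: $666.60 ÷ 12 = $55.55
New monthly escrow = $1,396.13 + $55.55 = $1,451.68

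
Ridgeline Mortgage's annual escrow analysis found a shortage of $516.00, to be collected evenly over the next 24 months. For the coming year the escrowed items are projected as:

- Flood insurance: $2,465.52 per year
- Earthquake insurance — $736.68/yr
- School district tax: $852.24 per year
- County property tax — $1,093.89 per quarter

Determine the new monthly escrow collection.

$724.00

Flood insurance = $2,465.52
Earthquake insurance = $736.68
School district tax = $852.24
County property tax = $1,093.89 × 4 = $4,375.56
Combined annual = $2,465.52 + $736.68 + $852.24 + $4,375.56 = $8,430.00
Base monthly escrow = $8,430.00 / 12 = $702.50
Shortage per month = $516.00 / 24 = $21.50
New monthly escrow = $702.50 + $21.50 = $724.00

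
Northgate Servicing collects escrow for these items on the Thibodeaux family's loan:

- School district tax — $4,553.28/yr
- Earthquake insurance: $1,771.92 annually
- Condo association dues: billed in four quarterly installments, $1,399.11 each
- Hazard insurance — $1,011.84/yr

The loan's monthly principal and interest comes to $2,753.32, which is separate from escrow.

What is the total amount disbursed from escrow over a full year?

$12,933.48

School district tax: $4,553.28 annually
Earthquake insurance: $1,771.92 annually
Condo association dues: $1,399.11 × 4 = $5,596.44 annually
Hazard insurance: $1,011.84 annually
Total per year = $12,933.48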